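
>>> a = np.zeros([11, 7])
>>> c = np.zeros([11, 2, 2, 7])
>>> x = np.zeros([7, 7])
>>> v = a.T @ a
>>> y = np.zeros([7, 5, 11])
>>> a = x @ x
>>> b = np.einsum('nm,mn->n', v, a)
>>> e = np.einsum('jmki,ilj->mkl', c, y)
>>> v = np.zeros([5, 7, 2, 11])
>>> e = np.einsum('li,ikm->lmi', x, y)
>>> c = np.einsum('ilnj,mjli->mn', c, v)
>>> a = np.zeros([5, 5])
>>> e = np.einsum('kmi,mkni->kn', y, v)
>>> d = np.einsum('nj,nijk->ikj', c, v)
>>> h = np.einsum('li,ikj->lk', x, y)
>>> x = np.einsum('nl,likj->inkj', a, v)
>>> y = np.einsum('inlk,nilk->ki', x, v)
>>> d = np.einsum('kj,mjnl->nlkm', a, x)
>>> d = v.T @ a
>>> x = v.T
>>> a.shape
(5, 5)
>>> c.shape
(5, 2)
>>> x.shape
(11, 2, 7, 5)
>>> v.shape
(5, 7, 2, 11)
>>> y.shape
(11, 7)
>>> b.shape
(7,)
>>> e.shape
(7, 2)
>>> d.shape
(11, 2, 7, 5)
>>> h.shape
(7, 5)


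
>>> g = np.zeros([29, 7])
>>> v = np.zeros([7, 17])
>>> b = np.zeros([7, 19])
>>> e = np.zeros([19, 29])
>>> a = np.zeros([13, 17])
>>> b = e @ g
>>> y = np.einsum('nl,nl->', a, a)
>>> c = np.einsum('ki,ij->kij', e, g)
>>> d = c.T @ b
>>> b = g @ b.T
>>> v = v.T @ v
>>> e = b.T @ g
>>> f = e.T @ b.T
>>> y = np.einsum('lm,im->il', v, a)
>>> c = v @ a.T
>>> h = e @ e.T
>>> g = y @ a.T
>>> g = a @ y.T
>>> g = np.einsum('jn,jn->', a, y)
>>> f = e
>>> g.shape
()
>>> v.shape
(17, 17)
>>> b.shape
(29, 19)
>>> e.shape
(19, 7)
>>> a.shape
(13, 17)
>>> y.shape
(13, 17)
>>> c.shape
(17, 13)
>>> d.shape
(7, 29, 7)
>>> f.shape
(19, 7)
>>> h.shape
(19, 19)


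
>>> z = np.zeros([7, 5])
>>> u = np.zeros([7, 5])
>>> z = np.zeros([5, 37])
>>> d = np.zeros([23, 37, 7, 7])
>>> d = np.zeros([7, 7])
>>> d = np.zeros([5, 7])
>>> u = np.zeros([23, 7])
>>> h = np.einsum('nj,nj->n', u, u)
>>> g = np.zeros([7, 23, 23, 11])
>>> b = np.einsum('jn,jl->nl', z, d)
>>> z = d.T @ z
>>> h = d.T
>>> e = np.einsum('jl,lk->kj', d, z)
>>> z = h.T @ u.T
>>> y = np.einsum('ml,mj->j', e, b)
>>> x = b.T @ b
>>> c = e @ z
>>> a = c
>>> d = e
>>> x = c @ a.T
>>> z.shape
(5, 23)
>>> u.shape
(23, 7)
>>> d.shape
(37, 5)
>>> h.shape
(7, 5)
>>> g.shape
(7, 23, 23, 11)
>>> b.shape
(37, 7)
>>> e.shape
(37, 5)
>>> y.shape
(7,)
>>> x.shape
(37, 37)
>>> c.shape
(37, 23)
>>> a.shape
(37, 23)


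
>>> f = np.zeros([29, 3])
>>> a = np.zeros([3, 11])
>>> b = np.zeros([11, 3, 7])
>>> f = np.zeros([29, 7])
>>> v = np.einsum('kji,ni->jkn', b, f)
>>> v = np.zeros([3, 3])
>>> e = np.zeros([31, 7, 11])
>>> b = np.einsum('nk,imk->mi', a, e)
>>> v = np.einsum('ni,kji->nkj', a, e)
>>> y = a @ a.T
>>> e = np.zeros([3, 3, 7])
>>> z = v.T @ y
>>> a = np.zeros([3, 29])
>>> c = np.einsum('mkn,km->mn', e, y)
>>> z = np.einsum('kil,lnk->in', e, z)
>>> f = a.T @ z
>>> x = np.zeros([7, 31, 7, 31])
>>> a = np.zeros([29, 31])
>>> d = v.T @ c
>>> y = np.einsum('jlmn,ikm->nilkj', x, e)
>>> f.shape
(29, 31)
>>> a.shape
(29, 31)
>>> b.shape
(7, 31)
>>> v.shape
(3, 31, 7)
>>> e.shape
(3, 3, 7)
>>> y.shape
(31, 3, 31, 3, 7)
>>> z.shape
(3, 31)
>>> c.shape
(3, 7)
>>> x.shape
(7, 31, 7, 31)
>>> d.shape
(7, 31, 7)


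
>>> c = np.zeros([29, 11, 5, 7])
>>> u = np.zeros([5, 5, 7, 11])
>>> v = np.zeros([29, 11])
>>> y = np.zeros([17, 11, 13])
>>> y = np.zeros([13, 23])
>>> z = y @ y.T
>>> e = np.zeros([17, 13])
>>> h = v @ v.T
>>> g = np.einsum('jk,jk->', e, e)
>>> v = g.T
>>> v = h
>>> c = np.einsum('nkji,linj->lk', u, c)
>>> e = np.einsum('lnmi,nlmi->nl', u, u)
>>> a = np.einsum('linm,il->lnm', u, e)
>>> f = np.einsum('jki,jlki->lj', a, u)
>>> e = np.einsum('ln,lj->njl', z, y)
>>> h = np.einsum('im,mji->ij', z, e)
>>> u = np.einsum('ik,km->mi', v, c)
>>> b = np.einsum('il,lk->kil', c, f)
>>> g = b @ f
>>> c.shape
(29, 5)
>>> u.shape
(5, 29)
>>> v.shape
(29, 29)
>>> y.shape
(13, 23)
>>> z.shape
(13, 13)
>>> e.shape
(13, 23, 13)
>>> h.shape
(13, 23)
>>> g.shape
(5, 29, 5)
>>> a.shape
(5, 7, 11)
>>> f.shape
(5, 5)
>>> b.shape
(5, 29, 5)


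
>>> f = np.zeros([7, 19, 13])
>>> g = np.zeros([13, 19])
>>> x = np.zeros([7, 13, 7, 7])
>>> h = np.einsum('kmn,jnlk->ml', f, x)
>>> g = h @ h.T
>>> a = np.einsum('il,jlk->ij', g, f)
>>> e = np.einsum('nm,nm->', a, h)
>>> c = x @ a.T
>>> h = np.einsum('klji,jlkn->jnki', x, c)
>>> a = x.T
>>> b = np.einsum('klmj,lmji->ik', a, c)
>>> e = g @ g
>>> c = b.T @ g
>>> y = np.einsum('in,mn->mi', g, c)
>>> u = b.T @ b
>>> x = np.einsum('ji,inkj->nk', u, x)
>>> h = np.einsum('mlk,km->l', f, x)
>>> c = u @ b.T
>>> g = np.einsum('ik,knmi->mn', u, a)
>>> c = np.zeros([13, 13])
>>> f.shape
(7, 19, 13)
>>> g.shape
(13, 7)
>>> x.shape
(13, 7)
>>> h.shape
(19,)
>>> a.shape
(7, 7, 13, 7)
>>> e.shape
(19, 19)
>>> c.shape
(13, 13)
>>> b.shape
(19, 7)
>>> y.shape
(7, 19)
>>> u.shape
(7, 7)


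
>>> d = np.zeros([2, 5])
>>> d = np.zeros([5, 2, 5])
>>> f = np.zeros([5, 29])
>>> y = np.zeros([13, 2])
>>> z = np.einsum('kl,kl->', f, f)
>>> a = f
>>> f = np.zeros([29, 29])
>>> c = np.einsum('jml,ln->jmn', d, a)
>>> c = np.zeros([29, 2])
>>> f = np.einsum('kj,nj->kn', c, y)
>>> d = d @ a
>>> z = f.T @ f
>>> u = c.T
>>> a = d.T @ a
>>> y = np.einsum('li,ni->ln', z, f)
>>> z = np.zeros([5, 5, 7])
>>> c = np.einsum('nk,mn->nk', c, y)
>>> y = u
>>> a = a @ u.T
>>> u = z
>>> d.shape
(5, 2, 29)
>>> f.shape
(29, 13)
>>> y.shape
(2, 29)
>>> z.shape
(5, 5, 7)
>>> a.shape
(29, 2, 2)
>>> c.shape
(29, 2)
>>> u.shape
(5, 5, 7)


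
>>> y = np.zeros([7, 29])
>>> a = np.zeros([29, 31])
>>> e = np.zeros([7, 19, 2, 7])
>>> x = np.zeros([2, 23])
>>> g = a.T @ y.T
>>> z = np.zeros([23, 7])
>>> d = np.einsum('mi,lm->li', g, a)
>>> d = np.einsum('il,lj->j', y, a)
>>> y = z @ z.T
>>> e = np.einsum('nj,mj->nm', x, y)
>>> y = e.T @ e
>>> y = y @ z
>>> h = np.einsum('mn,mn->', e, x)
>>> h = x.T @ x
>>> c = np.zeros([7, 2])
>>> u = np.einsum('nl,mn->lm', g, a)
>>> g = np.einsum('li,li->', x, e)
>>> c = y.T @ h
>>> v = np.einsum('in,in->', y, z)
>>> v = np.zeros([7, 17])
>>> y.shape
(23, 7)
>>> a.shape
(29, 31)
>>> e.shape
(2, 23)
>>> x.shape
(2, 23)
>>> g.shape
()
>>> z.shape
(23, 7)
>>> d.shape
(31,)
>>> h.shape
(23, 23)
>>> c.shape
(7, 23)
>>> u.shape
(7, 29)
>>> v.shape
(7, 17)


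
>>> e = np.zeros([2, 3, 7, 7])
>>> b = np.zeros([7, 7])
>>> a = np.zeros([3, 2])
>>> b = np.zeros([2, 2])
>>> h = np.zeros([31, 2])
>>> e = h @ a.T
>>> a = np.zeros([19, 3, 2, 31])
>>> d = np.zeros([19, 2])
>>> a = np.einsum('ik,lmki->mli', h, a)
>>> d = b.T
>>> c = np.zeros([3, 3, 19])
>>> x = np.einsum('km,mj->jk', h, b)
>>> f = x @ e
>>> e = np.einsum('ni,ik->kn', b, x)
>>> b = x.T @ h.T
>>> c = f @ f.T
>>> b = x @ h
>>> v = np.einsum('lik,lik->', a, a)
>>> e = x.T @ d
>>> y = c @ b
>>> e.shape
(31, 2)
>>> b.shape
(2, 2)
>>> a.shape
(3, 19, 31)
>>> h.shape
(31, 2)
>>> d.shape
(2, 2)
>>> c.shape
(2, 2)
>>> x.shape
(2, 31)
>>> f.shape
(2, 3)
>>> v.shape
()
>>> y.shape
(2, 2)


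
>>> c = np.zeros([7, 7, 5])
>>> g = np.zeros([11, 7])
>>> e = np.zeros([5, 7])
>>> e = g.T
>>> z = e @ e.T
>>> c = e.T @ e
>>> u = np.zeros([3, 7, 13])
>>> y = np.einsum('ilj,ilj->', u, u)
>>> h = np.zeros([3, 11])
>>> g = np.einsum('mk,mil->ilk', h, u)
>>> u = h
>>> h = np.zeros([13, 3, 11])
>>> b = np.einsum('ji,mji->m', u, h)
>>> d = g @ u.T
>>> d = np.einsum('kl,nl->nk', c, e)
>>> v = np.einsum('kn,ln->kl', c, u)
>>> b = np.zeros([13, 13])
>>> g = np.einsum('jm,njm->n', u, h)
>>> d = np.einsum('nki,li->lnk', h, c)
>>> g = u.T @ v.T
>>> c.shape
(11, 11)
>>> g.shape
(11, 11)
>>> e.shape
(7, 11)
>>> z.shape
(7, 7)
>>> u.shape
(3, 11)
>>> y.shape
()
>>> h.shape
(13, 3, 11)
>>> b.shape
(13, 13)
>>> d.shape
(11, 13, 3)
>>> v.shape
(11, 3)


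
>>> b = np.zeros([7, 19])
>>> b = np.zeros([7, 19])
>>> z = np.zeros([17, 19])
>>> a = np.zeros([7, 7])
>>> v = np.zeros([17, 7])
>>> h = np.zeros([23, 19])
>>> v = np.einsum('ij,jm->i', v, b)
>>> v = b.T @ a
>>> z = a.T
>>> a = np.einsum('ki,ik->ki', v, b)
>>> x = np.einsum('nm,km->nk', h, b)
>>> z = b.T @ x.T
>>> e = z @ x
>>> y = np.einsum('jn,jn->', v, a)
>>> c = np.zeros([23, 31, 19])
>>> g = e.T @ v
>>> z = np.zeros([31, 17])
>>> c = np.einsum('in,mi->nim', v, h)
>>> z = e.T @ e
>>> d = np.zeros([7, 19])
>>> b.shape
(7, 19)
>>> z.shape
(7, 7)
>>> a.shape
(19, 7)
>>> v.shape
(19, 7)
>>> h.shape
(23, 19)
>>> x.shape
(23, 7)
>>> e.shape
(19, 7)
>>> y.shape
()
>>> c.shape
(7, 19, 23)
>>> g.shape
(7, 7)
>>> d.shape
(7, 19)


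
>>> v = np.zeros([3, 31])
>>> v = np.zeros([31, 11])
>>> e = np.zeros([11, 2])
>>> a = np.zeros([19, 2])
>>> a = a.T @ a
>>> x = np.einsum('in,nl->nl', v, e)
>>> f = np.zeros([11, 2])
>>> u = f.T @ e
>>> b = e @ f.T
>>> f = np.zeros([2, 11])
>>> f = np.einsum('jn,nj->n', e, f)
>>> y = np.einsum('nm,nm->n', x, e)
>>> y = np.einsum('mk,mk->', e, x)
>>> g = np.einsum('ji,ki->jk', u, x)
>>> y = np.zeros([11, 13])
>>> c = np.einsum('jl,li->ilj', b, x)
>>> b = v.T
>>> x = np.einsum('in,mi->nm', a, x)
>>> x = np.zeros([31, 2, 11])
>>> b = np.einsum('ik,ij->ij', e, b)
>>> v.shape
(31, 11)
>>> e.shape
(11, 2)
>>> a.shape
(2, 2)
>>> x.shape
(31, 2, 11)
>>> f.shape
(2,)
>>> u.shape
(2, 2)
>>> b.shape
(11, 31)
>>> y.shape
(11, 13)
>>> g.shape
(2, 11)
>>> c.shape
(2, 11, 11)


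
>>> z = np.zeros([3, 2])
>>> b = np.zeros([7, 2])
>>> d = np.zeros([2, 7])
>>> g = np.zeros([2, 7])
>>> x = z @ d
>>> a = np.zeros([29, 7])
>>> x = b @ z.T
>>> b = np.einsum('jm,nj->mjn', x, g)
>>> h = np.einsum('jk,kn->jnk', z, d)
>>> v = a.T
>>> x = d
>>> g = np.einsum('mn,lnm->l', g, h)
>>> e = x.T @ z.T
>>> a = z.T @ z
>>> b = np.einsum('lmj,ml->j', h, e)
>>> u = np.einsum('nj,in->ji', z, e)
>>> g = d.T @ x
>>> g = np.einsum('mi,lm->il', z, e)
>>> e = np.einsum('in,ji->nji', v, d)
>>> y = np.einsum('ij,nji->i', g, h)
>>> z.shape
(3, 2)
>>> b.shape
(2,)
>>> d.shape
(2, 7)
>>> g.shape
(2, 7)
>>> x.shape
(2, 7)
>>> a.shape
(2, 2)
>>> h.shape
(3, 7, 2)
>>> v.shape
(7, 29)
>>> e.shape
(29, 2, 7)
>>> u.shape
(2, 7)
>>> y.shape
(2,)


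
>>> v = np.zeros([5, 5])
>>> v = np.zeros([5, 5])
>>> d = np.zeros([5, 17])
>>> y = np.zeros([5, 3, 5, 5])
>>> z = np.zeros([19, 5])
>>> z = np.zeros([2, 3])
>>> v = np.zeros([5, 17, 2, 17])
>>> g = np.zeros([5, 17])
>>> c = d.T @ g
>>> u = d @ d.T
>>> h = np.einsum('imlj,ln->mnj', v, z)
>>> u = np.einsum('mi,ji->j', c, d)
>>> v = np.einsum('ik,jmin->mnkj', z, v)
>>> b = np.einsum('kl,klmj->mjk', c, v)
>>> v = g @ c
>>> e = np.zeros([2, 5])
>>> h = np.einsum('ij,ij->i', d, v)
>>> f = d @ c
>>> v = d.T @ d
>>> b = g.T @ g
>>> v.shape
(17, 17)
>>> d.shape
(5, 17)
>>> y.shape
(5, 3, 5, 5)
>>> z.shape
(2, 3)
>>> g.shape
(5, 17)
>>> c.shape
(17, 17)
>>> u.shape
(5,)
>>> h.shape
(5,)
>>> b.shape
(17, 17)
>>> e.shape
(2, 5)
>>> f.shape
(5, 17)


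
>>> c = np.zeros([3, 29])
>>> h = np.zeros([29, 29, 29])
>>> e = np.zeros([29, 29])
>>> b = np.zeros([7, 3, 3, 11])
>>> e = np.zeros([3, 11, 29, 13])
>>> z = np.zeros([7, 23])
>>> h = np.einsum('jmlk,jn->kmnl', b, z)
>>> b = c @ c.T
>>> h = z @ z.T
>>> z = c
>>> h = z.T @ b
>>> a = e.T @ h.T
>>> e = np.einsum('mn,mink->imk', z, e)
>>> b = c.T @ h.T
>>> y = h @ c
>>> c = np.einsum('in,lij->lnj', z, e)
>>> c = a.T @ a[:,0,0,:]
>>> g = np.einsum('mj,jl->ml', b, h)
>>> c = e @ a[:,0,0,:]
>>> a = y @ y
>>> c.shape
(11, 3, 29)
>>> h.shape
(29, 3)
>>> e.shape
(11, 3, 13)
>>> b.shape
(29, 29)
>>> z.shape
(3, 29)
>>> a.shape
(29, 29)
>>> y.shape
(29, 29)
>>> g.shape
(29, 3)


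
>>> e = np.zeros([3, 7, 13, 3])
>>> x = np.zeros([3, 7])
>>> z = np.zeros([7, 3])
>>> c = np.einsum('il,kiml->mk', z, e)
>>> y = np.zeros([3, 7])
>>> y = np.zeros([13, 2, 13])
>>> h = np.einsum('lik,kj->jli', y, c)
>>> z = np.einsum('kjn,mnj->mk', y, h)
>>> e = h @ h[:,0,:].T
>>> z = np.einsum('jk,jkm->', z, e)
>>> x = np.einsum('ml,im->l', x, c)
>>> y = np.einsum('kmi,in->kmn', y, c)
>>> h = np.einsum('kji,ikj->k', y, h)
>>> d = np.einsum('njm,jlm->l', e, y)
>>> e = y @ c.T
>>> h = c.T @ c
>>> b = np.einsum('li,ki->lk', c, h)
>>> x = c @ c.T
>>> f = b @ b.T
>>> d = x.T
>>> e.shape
(13, 2, 13)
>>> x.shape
(13, 13)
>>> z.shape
()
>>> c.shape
(13, 3)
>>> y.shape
(13, 2, 3)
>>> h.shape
(3, 3)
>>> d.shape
(13, 13)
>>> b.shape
(13, 3)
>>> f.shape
(13, 13)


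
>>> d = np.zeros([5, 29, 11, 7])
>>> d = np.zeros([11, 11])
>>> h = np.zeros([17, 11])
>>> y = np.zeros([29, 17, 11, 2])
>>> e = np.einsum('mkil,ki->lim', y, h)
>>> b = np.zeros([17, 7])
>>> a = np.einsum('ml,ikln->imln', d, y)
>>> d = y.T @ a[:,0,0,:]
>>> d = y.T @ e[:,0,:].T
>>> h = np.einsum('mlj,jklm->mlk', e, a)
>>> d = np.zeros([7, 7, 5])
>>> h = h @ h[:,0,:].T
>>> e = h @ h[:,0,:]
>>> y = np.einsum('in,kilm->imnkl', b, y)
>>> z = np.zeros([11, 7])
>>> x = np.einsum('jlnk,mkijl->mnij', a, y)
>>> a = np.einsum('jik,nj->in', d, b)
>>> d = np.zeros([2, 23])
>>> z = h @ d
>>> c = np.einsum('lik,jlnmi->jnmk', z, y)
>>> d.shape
(2, 23)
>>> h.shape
(2, 11, 2)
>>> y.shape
(17, 2, 7, 29, 11)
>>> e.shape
(2, 11, 2)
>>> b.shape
(17, 7)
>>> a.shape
(7, 17)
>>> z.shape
(2, 11, 23)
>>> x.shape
(17, 11, 7, 29)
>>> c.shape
(17, 7, 29, 23)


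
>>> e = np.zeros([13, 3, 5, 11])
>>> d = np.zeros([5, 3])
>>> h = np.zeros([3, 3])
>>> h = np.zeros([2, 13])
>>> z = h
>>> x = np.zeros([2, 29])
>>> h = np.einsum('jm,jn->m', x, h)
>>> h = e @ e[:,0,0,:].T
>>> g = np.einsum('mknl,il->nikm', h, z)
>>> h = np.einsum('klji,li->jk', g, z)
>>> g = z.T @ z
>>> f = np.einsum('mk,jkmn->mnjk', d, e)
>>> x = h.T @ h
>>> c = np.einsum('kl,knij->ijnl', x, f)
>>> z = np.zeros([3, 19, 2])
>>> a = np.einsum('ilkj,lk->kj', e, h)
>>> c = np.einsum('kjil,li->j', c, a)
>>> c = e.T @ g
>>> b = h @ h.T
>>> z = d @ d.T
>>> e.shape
(13, 3, 5, 11)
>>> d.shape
(5, 3)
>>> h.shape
(3, 5)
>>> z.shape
(5, 5)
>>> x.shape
(5, 5)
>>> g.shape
(13, 13)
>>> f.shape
(5, 11, 13, 3)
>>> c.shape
(11, 5, 3, 13)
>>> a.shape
(5, 11)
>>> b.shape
(3, 3)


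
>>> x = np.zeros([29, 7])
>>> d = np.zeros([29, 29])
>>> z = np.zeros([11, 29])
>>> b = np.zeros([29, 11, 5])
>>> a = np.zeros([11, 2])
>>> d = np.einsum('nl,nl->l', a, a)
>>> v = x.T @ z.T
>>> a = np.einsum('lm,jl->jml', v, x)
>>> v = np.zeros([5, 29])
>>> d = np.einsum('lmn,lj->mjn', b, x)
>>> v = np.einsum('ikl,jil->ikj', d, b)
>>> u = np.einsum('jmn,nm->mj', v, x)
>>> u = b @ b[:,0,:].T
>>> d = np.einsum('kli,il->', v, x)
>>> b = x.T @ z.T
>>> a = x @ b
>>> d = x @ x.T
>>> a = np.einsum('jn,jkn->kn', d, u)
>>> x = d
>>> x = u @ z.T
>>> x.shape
(29, 11, 11)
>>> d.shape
(29, 29)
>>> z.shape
(11, 29)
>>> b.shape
(7, 11)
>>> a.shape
(11, 29)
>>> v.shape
(11, 7, 29)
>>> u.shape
(29, 11, 29)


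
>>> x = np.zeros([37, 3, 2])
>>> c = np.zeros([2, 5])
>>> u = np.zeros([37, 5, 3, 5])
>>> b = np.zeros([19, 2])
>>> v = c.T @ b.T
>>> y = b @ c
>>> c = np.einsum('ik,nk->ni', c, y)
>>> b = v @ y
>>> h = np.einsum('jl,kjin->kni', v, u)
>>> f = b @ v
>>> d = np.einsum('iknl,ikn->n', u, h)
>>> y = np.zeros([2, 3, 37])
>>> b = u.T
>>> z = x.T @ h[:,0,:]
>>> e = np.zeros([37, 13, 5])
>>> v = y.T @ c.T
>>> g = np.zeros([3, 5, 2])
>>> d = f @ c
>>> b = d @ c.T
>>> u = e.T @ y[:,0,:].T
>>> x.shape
(37, 3, 2)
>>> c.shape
(19, 2)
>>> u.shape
(5, 13, 2)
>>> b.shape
(5, 19)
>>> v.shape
(37, 3, 19)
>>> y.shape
(2, 3, 37)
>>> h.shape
(37, 5, 3)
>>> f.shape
(5, 19)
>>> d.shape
(5, 2)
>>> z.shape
(2, 3, 3)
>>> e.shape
(37, 13, 5)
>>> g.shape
(3, 5, 2)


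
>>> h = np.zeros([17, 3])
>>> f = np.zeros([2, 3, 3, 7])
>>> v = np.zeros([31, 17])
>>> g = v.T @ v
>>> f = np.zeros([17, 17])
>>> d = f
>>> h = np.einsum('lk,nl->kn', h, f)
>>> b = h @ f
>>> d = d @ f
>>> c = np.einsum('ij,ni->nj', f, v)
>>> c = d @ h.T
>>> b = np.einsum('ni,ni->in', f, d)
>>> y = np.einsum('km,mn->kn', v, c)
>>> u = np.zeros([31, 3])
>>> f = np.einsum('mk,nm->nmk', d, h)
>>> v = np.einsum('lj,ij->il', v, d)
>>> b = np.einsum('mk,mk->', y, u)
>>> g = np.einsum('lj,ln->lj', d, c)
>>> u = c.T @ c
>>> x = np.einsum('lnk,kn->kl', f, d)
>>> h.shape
(3, 17)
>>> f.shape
(3, 17, 17)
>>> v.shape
(17, 31)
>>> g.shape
(17, 17)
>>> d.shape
(17, 17)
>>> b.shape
()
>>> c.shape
(17, 3)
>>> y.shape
(31, 3)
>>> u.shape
(3, 3)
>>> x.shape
(17, 3)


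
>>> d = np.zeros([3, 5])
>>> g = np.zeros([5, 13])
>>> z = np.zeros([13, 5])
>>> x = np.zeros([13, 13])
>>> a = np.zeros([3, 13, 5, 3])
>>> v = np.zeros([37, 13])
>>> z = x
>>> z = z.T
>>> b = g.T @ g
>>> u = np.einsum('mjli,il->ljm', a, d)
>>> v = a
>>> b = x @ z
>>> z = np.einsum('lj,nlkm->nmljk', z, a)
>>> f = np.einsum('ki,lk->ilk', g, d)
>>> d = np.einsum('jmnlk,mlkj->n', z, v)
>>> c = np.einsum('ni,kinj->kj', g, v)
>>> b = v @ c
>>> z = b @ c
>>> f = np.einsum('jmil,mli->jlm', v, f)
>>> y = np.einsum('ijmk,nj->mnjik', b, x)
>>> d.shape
(13,)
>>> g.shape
(5, 13)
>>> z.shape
(3, 13, 5, 3)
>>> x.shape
(13, 13)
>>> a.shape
(3, 13, 5, 3)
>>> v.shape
(3, 13, 5, 3)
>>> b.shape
(3, 13, 5, 3)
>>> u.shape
(5, 13, 3)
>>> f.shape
(3, 3, 13)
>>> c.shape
(3, 3)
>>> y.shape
(5, 13, 13, 3, 3)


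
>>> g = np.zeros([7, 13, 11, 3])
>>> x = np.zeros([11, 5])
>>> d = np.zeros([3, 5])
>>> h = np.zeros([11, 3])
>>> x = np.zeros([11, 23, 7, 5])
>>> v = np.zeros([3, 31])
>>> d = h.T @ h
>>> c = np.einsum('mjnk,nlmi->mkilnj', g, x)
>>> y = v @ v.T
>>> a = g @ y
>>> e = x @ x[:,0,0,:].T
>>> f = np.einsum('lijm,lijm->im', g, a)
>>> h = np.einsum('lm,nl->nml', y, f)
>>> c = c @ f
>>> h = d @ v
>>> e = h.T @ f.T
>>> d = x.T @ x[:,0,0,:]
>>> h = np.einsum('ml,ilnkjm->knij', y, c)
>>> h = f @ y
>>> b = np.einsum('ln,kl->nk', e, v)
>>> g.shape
(7, 13, 11, 3)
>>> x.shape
(11, 23, 7, 5)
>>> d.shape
(5, 7, 23, 5)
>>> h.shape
(13, 3)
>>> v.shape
(3, 31)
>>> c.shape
(7, 3, 5, 23, 11, 3)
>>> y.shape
(3, 3)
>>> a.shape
(7, 13, 11, 3)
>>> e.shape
(31, 13)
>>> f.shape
(13, 3)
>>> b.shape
(13, 3)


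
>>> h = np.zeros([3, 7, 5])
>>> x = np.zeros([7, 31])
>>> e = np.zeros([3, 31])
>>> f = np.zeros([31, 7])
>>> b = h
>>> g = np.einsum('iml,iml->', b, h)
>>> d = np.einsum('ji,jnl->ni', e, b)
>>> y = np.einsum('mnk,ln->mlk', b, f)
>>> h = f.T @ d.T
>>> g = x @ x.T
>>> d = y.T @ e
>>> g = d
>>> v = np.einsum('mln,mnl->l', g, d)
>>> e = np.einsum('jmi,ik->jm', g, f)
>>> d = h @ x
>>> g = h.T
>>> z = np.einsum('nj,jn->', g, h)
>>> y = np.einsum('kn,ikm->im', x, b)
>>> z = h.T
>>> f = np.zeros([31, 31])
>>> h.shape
(7, 7)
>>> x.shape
(7, 31)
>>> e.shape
(5, 31)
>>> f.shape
(31, 31)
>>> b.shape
(3, 7, 5)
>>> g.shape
(7, 7)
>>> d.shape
(7, 31)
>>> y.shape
(3, 5)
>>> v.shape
(31,)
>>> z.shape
(7, 7)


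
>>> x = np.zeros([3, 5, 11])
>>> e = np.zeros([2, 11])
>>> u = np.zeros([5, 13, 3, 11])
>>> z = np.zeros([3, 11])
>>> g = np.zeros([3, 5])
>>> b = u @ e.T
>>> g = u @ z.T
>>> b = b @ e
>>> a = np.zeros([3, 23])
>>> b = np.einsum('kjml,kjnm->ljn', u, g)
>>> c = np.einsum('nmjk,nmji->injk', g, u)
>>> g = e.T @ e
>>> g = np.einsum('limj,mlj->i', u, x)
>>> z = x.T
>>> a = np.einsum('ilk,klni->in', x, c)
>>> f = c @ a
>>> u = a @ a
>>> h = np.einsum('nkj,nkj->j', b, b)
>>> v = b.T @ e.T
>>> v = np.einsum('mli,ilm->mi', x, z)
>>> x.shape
(3, 5, 11)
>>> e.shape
(2, 11)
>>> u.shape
(3, 3)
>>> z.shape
(11, 5, 3)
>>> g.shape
(13,)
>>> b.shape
(11, 13, 3)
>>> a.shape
(3, 3)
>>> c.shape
(11, 5, 3, 3)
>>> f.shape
(11, 5, 3, 3)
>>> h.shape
(3,)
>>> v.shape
(3, 11)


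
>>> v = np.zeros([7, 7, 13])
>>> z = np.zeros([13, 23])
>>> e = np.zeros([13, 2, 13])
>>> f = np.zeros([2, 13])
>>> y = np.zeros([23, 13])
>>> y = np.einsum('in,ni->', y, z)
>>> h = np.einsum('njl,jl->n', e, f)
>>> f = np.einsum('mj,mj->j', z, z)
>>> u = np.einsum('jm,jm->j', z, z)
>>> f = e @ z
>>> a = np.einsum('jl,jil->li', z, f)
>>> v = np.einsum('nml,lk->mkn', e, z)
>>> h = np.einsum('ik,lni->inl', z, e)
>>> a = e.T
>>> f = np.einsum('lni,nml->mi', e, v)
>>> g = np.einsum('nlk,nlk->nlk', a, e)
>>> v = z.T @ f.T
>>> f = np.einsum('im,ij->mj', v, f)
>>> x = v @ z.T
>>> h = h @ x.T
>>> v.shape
(23, 23)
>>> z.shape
(13, 23)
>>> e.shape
(13, 2, 13)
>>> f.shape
(23, 13)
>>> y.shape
()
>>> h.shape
(13, 2, 23)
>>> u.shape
(13,)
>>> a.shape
(13, 2, 13)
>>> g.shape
(13, 2, 13)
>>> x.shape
(23, 13)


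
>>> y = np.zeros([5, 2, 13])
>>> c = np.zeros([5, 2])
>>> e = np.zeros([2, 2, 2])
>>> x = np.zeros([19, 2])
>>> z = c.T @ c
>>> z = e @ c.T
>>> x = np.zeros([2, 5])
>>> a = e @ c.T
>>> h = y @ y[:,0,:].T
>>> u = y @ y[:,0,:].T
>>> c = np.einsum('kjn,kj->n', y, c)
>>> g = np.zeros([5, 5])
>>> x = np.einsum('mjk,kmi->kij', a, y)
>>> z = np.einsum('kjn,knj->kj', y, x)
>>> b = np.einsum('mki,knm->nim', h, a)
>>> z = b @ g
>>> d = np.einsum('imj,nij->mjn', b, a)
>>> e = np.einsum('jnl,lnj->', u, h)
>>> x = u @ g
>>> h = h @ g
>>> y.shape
(5, 2, 13)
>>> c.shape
(13,)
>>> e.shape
()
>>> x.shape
(5, 2, 5)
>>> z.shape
(2, 5, 5)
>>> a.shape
(2, 2, 5)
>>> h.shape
(5, 2, 5)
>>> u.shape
(5, 2, 5)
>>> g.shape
(5, 5)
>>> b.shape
(2, 5, 5)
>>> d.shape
(5, 5, 2)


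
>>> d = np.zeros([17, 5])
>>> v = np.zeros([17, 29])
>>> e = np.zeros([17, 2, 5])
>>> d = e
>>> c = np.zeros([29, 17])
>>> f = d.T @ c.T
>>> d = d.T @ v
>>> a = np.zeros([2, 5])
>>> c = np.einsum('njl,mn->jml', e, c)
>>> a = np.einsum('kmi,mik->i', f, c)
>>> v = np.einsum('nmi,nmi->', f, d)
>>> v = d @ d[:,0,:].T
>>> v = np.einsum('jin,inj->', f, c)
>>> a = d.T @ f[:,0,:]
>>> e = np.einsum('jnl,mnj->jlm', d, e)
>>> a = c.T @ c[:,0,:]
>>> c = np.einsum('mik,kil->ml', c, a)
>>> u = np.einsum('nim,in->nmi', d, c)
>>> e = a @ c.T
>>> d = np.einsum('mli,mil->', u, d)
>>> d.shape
()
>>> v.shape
()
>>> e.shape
(5, 29, 2)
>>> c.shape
(2, 5)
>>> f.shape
(5, 2, 29)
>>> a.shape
(5, 29, 5)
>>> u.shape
(5, 29, 2)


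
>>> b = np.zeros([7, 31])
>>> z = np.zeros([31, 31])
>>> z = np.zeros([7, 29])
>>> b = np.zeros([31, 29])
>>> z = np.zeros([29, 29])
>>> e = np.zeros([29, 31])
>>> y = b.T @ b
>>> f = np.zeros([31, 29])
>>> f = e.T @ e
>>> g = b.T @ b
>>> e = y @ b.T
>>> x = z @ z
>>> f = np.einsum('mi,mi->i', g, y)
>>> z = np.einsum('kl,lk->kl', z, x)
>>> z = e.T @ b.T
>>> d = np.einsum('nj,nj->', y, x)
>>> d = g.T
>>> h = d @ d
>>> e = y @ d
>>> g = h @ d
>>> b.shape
(31, 29)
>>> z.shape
(31, 31)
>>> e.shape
(29, 29)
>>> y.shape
(29, 29)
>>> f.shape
(29,)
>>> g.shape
(29, 29)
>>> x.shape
(29, 29)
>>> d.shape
(29, 29)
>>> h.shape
(29, 29)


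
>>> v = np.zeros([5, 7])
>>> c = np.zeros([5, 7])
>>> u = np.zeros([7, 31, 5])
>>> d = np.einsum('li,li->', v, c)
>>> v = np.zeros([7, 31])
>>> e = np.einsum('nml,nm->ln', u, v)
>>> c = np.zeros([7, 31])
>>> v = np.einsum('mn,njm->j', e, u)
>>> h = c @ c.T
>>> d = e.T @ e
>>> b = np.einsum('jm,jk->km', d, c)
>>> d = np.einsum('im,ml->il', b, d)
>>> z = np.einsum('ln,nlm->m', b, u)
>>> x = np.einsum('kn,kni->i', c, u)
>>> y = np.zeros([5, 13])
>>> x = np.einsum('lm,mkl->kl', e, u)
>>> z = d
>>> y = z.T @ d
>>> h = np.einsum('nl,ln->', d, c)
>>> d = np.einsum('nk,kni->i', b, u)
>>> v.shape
(31,)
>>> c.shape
(7, 31)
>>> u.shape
(7, 31, 5)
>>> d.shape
(5,)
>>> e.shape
(5, 7)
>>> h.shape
()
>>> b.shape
(31, 7)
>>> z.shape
(31, 7)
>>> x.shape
(31, 5)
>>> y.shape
(7, 7)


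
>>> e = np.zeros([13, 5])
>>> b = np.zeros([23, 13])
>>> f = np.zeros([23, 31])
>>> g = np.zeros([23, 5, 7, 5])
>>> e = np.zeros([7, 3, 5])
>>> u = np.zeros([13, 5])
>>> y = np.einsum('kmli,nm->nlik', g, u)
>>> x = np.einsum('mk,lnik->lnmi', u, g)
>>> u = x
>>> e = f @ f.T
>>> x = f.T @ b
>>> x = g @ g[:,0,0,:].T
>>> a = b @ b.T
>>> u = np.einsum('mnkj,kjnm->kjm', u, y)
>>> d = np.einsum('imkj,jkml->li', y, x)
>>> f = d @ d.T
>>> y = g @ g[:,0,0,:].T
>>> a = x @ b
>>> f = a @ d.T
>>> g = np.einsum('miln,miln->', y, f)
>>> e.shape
(23, 23)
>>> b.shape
(23, 13)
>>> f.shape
(23, 5, 7, 23)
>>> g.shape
()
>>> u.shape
(13, 7, 23)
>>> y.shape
(23, 5, 7, 23)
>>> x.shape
(23, 5, 7, 23)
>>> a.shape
(23, 5, 7, 13)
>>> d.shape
(23, 13)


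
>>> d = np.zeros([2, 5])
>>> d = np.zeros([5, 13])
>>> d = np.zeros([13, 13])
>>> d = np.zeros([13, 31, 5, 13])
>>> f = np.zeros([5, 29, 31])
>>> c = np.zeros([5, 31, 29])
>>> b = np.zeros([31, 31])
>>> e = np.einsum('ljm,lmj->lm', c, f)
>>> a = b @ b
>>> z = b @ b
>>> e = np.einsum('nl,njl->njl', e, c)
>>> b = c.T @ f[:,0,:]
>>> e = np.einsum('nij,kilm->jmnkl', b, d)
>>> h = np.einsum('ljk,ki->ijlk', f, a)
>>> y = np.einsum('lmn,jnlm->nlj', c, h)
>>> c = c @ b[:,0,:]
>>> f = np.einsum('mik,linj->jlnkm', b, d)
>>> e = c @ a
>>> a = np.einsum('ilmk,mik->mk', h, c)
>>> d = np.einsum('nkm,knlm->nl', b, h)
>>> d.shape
(29, 5)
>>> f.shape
(13, 13, 5, 31, 29)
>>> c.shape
(5, 31, 31)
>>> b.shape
(29, 31, 31)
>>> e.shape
(5, 31, 31)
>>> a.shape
(5, 31)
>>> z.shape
(31, 31)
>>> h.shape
(31, 29, 5, 31)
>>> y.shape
(29, 5, 31)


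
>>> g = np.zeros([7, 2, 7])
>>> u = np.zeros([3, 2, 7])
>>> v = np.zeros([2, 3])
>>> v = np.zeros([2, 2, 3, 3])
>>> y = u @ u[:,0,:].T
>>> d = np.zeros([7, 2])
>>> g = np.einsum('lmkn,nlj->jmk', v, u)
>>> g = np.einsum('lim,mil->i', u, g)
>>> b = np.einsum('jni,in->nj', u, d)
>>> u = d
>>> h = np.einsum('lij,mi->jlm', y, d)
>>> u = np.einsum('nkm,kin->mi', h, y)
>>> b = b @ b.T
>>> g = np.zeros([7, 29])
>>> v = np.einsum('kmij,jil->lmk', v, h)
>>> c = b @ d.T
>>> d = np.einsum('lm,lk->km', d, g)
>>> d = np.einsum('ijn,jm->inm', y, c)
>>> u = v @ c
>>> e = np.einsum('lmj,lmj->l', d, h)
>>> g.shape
(7, 29)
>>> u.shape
(7, 2, 7)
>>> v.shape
(7, 2, 2)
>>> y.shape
(3, 2, 3)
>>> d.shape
(3, 3, 7)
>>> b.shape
(2, 2)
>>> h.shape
(3, 3, 7)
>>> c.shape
(2, 7)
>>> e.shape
(3,)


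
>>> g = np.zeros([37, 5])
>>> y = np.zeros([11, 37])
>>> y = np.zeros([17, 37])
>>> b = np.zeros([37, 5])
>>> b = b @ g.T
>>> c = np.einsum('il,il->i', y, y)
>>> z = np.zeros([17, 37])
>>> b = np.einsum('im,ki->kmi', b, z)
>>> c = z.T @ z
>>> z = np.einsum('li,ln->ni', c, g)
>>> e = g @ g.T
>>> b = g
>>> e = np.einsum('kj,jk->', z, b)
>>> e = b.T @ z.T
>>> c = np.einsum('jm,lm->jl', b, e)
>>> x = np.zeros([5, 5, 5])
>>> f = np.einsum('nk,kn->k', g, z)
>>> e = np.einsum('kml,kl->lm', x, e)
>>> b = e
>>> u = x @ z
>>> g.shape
(37, 5)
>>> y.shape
(17, 37)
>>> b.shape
(5, 5)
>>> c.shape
(37, 5)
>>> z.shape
(5, 37)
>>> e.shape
(5, 5)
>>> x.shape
(5, 5, 5)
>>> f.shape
(5,)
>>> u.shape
(5, 5, 37)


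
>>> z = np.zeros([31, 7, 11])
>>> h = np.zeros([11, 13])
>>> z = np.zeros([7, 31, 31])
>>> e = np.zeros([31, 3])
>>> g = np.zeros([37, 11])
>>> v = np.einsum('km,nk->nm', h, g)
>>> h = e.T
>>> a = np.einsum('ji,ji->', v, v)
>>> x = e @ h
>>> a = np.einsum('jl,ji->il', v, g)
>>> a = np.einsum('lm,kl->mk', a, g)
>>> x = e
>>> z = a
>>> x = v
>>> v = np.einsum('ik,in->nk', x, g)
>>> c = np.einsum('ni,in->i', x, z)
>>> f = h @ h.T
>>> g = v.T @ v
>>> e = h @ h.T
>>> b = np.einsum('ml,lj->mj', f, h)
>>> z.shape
(13, 37)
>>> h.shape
(3, 31)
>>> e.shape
(3, 3)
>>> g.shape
(13, 13)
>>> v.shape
(11, 13)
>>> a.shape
(13, 37)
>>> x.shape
(37, 13)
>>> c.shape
(13,)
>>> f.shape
(3, 3)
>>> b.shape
(3, 31)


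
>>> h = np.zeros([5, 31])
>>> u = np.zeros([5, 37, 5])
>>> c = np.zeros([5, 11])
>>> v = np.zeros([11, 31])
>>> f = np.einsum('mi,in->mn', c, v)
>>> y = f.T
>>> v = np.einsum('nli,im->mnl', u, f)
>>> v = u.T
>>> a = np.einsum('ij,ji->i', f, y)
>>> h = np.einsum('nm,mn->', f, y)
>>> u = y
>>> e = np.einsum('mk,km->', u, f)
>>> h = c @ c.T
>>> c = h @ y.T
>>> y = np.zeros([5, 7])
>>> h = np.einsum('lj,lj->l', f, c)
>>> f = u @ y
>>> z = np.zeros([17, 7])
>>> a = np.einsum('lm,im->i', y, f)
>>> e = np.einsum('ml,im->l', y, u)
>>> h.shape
(5,)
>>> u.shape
(31, 5)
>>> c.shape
(5, 31)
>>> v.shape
(5, 37, 5)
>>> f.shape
(31, 7)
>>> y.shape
(5, 7)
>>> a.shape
(31,)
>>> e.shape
(7,)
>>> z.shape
(17, 7)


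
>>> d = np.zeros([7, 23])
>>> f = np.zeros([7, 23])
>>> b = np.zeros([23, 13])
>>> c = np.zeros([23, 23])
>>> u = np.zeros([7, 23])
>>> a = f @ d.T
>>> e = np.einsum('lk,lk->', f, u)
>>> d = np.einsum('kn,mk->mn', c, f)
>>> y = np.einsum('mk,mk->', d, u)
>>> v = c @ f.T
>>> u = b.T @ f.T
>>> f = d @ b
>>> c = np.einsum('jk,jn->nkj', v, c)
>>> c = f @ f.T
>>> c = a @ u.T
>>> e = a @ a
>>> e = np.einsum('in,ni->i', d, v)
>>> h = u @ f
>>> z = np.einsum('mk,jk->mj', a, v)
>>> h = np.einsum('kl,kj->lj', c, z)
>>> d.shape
(7, 23)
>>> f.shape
(7, 13)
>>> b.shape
(23, 13)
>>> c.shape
(7, 13)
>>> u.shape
(13, 7)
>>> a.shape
(7, 7)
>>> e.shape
(7,)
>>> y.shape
()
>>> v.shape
(23, 7)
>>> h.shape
(13, 23)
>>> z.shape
(7, 23)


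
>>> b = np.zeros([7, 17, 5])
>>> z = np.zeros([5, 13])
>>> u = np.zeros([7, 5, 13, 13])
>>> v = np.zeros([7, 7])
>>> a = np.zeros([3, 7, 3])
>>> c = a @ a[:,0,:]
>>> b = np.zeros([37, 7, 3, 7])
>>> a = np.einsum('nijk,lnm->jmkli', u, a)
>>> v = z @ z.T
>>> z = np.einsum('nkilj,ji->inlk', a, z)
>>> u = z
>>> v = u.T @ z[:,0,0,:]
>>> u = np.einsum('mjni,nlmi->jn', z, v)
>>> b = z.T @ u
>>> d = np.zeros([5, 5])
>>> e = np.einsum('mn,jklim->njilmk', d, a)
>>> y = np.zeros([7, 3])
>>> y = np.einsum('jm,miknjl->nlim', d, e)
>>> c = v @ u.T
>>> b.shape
(3, 3, 13, 3)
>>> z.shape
(13, 13, 3, 3)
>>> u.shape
(13, 3)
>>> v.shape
(3, 3, 13, 3)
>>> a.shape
(13, 3, 13, 3, 5)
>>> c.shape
(3, 3, 13, 13)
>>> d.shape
(5, 5)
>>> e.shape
(5, 13, 3, 13, 5, 3)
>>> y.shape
(13, 3, 13, 5)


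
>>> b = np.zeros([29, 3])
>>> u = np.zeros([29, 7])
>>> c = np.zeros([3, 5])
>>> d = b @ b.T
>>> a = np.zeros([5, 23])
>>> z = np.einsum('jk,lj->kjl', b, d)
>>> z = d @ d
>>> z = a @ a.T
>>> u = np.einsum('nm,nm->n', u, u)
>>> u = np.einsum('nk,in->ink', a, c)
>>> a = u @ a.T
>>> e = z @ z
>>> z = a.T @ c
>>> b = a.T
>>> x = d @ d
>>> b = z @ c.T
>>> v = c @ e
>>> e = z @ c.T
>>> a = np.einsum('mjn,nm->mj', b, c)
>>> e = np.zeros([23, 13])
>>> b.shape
(5, 5, 3)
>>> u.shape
(3, 5, 23)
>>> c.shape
(3, 5)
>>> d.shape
(29, 29)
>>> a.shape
(5, 5)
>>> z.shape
(5, 5, 5)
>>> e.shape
(23, 13)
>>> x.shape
(29, 29)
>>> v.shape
(3, 5)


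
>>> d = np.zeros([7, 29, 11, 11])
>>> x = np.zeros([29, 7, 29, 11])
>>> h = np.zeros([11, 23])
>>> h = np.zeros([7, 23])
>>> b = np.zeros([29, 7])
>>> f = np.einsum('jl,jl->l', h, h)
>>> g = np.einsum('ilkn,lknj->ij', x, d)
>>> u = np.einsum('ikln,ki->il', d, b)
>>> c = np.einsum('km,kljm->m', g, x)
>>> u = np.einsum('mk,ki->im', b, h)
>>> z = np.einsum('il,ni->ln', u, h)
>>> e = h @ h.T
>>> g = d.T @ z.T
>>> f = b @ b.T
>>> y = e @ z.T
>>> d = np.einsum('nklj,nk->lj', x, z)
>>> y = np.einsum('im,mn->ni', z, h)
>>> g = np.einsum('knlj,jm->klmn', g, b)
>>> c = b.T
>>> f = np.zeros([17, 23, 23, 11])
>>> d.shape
(29, 11)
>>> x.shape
(29, 7, 29, 11)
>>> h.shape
(7, 23)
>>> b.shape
(29, 7)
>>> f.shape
(17, 23, 23, 11)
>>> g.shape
(11, 29, 7, 11)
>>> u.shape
(23, 29)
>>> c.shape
(7, 29)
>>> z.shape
(29, 7)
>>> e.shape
(7, 7)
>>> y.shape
(23, 29)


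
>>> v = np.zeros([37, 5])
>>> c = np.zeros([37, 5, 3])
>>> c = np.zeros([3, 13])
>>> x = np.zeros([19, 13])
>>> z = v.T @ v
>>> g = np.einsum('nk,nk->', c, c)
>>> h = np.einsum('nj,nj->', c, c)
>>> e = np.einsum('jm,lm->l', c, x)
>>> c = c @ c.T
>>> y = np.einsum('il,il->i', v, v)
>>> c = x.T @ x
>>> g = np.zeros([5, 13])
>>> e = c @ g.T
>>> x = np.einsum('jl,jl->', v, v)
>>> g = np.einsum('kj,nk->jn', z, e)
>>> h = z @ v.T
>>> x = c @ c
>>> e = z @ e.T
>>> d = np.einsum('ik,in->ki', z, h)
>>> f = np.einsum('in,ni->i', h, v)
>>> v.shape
(37, 5)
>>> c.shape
(13, 13)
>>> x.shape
(13, 13)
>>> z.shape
(5, 5)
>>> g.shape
(5, 13)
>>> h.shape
(5, 37)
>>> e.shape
(5, 13)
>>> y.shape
(37,)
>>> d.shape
(5, 5)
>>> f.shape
(5,)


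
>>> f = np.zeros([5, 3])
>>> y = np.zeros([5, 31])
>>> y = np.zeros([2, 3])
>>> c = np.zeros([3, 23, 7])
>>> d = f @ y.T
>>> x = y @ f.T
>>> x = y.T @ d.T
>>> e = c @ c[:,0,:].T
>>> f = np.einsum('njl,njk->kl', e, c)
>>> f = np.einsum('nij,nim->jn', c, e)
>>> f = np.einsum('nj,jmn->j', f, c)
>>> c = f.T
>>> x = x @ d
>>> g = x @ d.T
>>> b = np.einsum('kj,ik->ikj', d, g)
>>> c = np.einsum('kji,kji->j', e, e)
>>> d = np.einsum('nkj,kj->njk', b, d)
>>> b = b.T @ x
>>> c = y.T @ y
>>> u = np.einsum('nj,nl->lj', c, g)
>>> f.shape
(3,)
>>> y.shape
(2, 3)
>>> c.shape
(3, 3)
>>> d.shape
(3, 2, 5)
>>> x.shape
(3, 2)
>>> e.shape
(3, 23, 3)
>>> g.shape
(3, 5)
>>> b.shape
(2, 5, 2)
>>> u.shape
(5, 3)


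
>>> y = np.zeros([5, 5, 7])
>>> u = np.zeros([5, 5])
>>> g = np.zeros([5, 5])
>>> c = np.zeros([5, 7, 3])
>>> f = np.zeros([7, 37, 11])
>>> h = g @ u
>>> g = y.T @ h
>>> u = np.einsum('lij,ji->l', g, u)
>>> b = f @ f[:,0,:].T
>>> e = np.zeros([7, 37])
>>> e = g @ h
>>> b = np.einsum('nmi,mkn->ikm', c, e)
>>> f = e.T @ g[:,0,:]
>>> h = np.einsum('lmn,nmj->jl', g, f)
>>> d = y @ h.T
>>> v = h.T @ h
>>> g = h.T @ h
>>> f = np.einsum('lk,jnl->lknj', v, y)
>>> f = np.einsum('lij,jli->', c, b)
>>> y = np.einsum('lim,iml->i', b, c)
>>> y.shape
(5,)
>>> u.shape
(7,)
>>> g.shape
(7, 7)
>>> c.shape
(5, 7, 3)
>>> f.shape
()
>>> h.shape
(5, 7)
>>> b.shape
(3, 5, 7)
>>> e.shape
(7, 5, 5)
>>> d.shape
(5, 5, 5)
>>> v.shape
(7, 7)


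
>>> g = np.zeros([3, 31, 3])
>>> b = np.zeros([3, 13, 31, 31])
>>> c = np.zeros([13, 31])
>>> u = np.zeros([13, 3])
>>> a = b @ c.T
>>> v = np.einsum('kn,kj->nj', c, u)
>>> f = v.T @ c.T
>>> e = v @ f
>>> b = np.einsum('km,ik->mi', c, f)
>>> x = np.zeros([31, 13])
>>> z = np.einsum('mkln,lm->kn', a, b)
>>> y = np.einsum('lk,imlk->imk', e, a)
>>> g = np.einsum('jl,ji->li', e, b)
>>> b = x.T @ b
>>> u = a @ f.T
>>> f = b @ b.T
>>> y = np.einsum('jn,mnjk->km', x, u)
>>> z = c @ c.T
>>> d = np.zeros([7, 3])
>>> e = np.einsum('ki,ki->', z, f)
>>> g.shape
(13, 3)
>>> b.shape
(13, 3)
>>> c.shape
(13, 31)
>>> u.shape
(3, 13, 31, 3)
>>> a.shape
(3, 13, 31, 13)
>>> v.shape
(31, 3)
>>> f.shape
(13, 13)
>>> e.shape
()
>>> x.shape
(31, 13)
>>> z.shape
(13, 13)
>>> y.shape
(3, 3)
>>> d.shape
(7, 3)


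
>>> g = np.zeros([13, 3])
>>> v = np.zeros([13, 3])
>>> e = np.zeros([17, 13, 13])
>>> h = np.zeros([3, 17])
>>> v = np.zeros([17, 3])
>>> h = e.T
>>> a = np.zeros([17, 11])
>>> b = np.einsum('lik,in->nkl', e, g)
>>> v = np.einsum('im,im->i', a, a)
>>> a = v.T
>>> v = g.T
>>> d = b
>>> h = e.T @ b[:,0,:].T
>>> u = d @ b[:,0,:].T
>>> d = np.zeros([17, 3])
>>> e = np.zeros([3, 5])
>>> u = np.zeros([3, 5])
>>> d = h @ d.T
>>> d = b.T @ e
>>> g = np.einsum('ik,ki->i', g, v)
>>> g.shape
(13,)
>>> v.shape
(3, 13)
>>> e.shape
(3, 5)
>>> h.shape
(13, 13, 3)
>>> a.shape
(17,)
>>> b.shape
(3, 13, 17)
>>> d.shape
(17, 13, 5)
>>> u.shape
(3, 5)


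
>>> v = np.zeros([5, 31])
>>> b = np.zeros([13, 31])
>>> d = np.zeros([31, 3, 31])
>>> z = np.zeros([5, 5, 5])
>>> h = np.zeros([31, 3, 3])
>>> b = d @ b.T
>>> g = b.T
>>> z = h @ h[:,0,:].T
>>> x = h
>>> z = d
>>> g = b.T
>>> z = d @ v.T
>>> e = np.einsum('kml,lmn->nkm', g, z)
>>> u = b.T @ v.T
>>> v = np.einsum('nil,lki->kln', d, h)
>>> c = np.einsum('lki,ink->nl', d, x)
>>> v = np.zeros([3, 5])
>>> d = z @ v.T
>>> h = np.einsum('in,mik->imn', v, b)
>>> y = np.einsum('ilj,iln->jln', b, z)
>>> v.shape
(3, 5)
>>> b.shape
(31, 3, 13)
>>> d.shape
(31, 3, 3)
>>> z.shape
(31, 3, 5)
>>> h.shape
(3, 31, 5)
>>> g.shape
(13, 3, 31)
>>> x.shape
(31, 3, 3)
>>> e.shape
(5, 13, 3)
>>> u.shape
(13, 3, 5)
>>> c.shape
(3, 31)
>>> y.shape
(13, 3, 5)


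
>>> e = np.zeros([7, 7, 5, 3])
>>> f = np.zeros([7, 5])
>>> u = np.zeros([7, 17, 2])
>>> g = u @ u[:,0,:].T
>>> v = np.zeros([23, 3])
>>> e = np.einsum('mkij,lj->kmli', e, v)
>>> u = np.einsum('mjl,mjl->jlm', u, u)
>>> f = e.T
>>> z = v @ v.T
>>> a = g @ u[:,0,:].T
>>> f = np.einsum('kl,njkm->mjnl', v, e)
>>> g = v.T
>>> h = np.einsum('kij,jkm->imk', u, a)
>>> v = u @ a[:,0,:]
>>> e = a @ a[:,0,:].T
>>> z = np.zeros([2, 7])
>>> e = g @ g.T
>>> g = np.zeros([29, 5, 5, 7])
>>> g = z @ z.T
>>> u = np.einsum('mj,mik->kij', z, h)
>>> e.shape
(3, 3)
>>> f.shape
(5, 7, 7, 3)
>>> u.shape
(17, 17, 7)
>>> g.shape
(2, 2)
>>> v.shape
(17, 2, 17)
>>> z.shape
(2, 7)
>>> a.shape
(7, 17, 17)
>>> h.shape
(2, 17, 17)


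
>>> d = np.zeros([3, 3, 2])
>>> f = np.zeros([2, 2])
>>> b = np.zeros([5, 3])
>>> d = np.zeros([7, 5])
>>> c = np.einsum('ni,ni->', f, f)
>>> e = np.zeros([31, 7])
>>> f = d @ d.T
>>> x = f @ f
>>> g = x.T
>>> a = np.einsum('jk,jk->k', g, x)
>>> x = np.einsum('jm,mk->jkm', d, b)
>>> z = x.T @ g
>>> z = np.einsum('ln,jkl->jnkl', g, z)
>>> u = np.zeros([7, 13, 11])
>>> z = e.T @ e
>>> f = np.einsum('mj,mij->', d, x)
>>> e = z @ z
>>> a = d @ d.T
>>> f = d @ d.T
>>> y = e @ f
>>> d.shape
(7, 5)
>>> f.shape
(7, 7)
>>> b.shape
(5, 3)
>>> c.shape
()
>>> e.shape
(7, 7)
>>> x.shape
(7, 3, 5)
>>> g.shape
(7, 7)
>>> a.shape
(7, 7)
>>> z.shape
(7, 7)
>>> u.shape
(7, 13, 11)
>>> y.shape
(7, 7)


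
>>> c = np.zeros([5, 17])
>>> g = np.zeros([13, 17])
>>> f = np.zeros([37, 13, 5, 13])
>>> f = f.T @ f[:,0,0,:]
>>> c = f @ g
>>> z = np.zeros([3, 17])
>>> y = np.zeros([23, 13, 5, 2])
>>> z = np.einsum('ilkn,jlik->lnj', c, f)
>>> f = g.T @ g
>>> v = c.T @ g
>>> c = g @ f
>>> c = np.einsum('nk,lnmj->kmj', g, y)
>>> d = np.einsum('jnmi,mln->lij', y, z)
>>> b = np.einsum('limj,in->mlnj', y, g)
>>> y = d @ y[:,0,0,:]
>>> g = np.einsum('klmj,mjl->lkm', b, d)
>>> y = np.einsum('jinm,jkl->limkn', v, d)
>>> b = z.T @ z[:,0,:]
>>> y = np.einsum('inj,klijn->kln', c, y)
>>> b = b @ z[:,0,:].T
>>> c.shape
(17, 5, 2)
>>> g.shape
(23, 5, 17)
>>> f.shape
(17, 17)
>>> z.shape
(5, 17, 13)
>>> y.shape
(23, 13, 5)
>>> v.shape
(17, 13, 5, 17)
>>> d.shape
(17, 2, 23)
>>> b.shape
(13, 17, 5)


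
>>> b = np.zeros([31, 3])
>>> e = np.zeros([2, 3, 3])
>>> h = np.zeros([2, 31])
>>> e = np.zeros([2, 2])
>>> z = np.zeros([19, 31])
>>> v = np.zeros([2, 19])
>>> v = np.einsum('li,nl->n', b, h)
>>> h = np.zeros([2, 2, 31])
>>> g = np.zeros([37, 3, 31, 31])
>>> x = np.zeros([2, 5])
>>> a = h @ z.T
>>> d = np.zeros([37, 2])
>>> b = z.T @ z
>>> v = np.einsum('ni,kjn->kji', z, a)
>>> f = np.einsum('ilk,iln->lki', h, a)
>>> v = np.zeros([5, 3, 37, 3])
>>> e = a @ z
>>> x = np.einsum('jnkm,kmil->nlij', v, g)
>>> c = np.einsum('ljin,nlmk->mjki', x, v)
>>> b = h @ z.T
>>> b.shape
(2, 2, 19)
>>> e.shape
(2, 2, 31)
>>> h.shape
(2, 2, 31)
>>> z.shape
(19, 31)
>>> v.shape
(5, 3, 37, 3)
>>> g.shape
(37, 3, 31, 31)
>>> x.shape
(3, 31, 31, 5)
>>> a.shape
(2, 2, 19)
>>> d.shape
(37, 2)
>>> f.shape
(2, 31, 2)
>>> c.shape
(37, 31, 3, 31)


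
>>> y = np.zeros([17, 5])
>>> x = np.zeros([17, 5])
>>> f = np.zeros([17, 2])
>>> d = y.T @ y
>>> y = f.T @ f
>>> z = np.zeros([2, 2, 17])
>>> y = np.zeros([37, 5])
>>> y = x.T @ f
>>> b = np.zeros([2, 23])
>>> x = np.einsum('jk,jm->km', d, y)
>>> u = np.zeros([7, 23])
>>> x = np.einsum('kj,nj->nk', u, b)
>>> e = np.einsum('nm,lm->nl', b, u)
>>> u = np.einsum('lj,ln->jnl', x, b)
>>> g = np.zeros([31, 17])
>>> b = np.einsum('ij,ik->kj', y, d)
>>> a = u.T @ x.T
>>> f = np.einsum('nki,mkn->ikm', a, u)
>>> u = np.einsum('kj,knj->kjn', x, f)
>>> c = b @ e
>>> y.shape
(5, 2)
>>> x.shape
(2, 7)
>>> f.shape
(2, 23, 7)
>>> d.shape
(5, 5)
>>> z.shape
(2, 2, 17)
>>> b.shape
(5, 2)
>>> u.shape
(2, 7, 23)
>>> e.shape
(2, 7)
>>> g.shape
(31, 17)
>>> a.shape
(2, 23, 2)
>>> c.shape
(5, 7)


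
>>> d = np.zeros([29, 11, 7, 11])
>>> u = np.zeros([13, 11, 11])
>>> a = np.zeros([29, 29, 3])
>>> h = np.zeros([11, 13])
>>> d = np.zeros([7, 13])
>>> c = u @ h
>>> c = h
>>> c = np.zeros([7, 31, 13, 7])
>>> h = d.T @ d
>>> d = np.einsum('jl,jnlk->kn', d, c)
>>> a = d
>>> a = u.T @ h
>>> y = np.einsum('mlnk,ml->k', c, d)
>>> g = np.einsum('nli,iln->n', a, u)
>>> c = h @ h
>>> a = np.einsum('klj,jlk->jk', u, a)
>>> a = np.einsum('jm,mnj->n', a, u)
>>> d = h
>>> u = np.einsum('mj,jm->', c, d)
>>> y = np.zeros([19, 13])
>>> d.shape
(13, 13)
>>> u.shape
()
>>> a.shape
(11,)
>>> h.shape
(13, 13)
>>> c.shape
(13, 13)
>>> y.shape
(19, 13)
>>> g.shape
(11,)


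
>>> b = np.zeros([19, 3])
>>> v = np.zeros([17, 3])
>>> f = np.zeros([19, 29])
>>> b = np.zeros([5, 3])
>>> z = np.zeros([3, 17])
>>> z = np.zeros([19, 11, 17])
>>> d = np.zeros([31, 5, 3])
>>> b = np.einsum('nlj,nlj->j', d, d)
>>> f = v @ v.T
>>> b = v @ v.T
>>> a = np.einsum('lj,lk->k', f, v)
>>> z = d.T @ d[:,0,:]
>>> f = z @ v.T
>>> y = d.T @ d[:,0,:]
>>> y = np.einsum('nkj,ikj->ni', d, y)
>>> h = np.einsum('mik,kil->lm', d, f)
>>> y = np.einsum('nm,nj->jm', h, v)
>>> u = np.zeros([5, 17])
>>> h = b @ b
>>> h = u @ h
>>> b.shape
(17, 17)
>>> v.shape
(17, 3)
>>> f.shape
(3, 5, 17)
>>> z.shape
(3, 5, 3)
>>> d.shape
(31, 5, 3)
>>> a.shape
(3,)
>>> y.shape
(3, 31)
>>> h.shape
(5, 17)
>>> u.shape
(5, 17)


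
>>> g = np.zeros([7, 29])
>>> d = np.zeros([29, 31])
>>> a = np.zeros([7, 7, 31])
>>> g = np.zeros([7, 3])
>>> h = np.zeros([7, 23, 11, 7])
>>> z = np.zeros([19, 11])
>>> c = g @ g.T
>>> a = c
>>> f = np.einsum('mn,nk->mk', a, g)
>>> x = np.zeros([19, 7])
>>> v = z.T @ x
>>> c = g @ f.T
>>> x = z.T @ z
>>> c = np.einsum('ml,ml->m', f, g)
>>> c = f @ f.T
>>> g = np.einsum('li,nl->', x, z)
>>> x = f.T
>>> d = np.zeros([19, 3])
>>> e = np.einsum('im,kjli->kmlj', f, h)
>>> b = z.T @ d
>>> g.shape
()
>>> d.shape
(19, 3)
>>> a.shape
(7, 7)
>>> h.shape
(7, 23, 11, 7)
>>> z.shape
(19, 11)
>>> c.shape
(7, 7)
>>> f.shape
(7, 3)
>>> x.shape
(3, 7)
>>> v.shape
(11, 7)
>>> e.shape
(7, 3, 11, 23)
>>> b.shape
(11, 3)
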